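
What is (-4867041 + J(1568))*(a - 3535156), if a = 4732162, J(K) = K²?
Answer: -2882889599502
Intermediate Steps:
(-4867041 + J(1568))*(a - 3535156) = (-4867041 + 1568²)*(4732162 - 3535156) = (-4867041 + 2458624)*1197006 = -2408417*1197006 = -2882889599502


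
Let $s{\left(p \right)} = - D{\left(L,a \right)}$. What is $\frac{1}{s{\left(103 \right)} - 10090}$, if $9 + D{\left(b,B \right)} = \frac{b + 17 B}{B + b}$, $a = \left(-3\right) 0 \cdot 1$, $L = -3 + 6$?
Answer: $- \frac{1}{10082} \approx -9.9187 \cdot 10^{-5}$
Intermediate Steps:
$L = 3$
$a = 0$ ($a = 0 \cdot 1 = 0$)
$D{\left(b,B \right)} = -9 + \frac{b + 17 B}{B + b}$
$s{\left(p \right)} = 8$ ($s{\left(p \right)} = - \frac{8 \left(0 - 3\right)}{0 + 3} = - \frac{8 \left(0 - 3\right)}{3} = - \frac{8 \left(-3\right)}{3} = \left(-1\right) \left(-8\right) = 8$)
$\frac{1}{s{\left(103 \right)} - 10090} = \frac{1}{8 - 10090} = \frac{1}{-10082} = - \frac{1}{10082}$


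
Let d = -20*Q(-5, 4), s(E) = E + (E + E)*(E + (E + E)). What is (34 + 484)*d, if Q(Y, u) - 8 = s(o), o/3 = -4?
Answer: -8909600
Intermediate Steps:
o = -12 (o = 3*(-4) = -12)
s(E) = E + 6*E² (s(E) = E + (2*E)*(E + 2*E) = E + (2*E)*(3*E) = E + 6*E²)
Q(Y, u) = 860 (Q(Y, u) = 8 - 12*(1 + 6*(-12)) = 8 - 12*(1 - 72) = 8 - 12*(-71) = 8 + 852 = 860)
d = -17200 (d = -20*860 = -17200)
(34 + 484)*d = (34 + 484)*(-17200) = 518*(-17200) = -8909600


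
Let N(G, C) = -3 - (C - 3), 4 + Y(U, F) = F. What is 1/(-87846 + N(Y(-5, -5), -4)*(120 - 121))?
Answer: -1/87850 ≈ -1.1383e-5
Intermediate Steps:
Y(U, F) = -4 + F
N(G, C) = -C (N(G, C) = -3 - (-3 + C) = -3 + (3 - C) = -C)
1/(-87846 + N(Y(-5, -5), -4)*(120 - 121)) = 1/(-87846 + (-1*(-4))*(120 - 121)) = 1/(-87846 + 4*(-1)) = 1/(-87846 - 4) = 1/(-87850) = -1/87850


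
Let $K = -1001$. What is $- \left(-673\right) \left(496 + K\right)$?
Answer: $-339865$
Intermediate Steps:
$- \left(-673\right) \left(496 + K\right) = - \left(-673\right) \left(496 - 1001\right) = - \left(-673\right) \left(-505\right) = \left(-1\right) 339865 = -339865$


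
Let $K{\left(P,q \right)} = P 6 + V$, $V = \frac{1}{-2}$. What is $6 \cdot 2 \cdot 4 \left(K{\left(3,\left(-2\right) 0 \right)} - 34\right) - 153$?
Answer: $-945$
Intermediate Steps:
$V = - \frac{1}{2} \approx -0.5$
$K{\left(P,q \right)} = - \frac{1}{2} + 6 P$ ($K{\left(P,q \right)} = P 6 - \frac{1}{2} = 6 P - \frac{1}{2} = - \frac{1}{2} + 6 P$)
$6 \cdot 2 \cdot 4 \left(K{\left(3,\left(-2\right) 0 \right)} - 34\right) - 153 = 6 \cdot 2 \cdot 4 \left(\left(- \frac{1}{2} + 6 \cdot 3\right) - 34\right) - 153 = 12 \cdot 4 \left(\left(- \frac{1}{2} + 18\right) - 34\right) - 153 = 48 \left(\frac{35}{2} - 34\right) - 153 = 48 \left(- \frac{33}{2}\right) - 153 = -792 - 153 = -945$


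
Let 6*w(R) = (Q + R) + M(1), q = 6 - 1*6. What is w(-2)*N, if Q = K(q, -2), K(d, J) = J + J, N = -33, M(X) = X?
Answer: 55/2 ≈ 27.500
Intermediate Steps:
q = 0 (q = 6 - 6 = 0)
K(d, J) = 2*J
Q = -4 (Q = 2*(-2) = -4)
w(R) = -½ + R/6 (w(R) = ((-4 + R) + 1)/6 = (-3 + R)/6 = -½ + R/6)
w(-2)*N = (-½ + (⅙)*(-2))*(-33) = (-½ - ⅓)*(-33) = -⅚*(-33) = 55/2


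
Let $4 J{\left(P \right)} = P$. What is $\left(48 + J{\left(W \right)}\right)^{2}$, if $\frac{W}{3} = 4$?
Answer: $2601$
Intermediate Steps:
$W = 12$ ($W = 3 \cdot 4 = 12$)
$J{\left(P \right)} = \frac{P}{4}$
$\left(48 + J{\left(W \right)}\right)^{2} = \left(48 + \frac{1}{4} \cdot 12\right)^{2} = \left(48 + 3\right)^{2} = 51^{2} = 2601$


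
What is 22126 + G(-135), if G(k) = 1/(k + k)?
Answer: 5974019/270 ≈ 22126.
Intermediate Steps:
G(k) = 1/(2*k)
22126 + G(-135) = 22126 + (½)/(-135) = 22126 + (½)*(-1/135) = 22126 - 1/270 = 5974019/270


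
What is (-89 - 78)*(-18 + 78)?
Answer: -10020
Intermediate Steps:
(-89 - 78)*(-18 + 78) = -167*60 = -10020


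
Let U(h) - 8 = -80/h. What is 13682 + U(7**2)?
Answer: 670730/49 ≈ 13688.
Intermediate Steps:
U(h) = 8 - 80/h
13682 + U(7**2) = 13682 + (8 - 80/(7**2)) = 13682 + (8 - 80/49) = 13682 + 312/49 = 670730/49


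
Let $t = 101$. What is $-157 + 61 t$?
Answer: $6004$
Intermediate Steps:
$-157 + 61 t = -157 + 61 \cdot 101 = -157 + 6161 = 6004$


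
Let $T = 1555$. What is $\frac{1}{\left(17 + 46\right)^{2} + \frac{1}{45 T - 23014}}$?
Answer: $\frac{46961}{186388210} \approx 0.00025195$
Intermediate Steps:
$\frac{1}{\left(17 + 46\right)^{2} + \frac{1}{45 T - 23014}} = \frac{1}{\left(17 + 46\right)^{2} + \frac{1}{45 \cdot 1555 - 23014}} = \frac{1}{63^{2} + \frac{1}{69975 - 23014}} = \frac{1}{3969 + \frac{1}{46961}} = \frac{1}{\frac{186388210}{46961}} = \frac{46961}{186388210}$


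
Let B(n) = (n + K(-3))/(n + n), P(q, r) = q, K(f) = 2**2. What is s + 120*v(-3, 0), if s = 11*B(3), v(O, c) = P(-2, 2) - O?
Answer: 797/6 ≈ 132.83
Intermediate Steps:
K(f) = 4
B(n) = (4 + n)/(2*n) (B(n) = (n + 4)/(n + n) = (4 + n)/((2*n)) = (4 + n)*(1/(2*n)) = (4 + n)/(2*n))
v(O, c) = -2 - O
s = 77/6 (s = 11*((1/2)*(4 + 3)/3) = 11*((1/2)*(1/3)*7) = 11*(7/6) = 77/6 ≈ 12.833)
s + 120*v(-3, 0) = 77/6 + 120*(-2 - 1*(-3)) = 77/6 + 120*(-2 + 3) = 77/6 + 120*1 = 77/6 + 120 = 797/6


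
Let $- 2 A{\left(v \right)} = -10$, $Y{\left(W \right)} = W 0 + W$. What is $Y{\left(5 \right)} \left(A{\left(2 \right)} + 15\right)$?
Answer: $100$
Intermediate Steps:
$Y{\left(W \right)} = W$ ($Y{\left(W \right)} = 0 + W = W$)
$A{\left(v \right)} = 5$ ($A{\left(v \right)} = \left(- \frac{1}{2}\right) \left(-10\right) = 5$)
$Y{\left(5 \right)} \left(A{\left(2 \right)} + 15\right) = 5 \left(5 + 15\right) = 5 \cdot 20 = 100$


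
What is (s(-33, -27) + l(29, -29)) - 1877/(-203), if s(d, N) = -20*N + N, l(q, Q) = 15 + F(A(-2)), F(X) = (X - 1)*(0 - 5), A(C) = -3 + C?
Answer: 115151/203 ≈ 567.25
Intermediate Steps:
F(X) = 5 - 5*X (F(X) = (-1 + X)*(-5) = 5 - 5*X)
l(q, Q) = 45 (l(q, Q) = 15 + (5 - 5*(-3 - 2)) = 15 + (5 - 5*(-5)) = 15 + (5 + 25) = 15 + 30 = 45)
s(d, N) = -19*N
(s(-33, -27) + l(29, -29)) - 1877/(-203) = (-19*(-27) + 45) - 1877/(-203) = (513 + 45) - 1877*(-1/203) = 558 + 1877/203 = 115151/203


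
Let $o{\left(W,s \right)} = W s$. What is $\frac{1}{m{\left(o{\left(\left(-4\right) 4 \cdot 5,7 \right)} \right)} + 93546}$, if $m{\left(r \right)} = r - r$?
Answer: $\frac{1}{93546} \approx 1.069 \cdot 10^{-5}$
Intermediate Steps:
$m{\left(r \right)} = 0$
$\frac{1}{m{\left(o{\left(\left(-4\right) 4 \cdot 5,7 \right)} \right)} + 93546} = \frac{1}{0 + 93546} = \frac{1}{93546}$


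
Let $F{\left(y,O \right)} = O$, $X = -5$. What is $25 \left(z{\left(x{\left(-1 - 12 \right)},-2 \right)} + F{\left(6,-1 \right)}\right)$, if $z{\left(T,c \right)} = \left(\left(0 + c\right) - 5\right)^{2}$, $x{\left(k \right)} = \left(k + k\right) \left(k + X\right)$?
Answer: $1200$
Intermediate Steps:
$x{\left(k \right)} = 2 k \left(-5 + k\right)$ ($x{\left(k \right)} = \left(k + k\right) \left(k - 5\right) = 2 k \left(-5 + k\right)$)
$z{\left(T,c \right)} = \left(-5 + c\right)^{2}$ ($z{\left(T,c \right)} = \left(c - 5\right)^{2} = \left(-5 + c\right)^{2}$)
$25 \left(z{\left(x{\left(-1 - 12 \right)},-2 \right)} + F{\left(6,-1 \right)}\right) = 25 \left(\left(-5 - 2\right)^{2} - 1\right) = 25 \left(\left(-7\right)^{2} - 1\right) = 25 \left(49 - 1\right) = 25 \cdot 48 = 1200$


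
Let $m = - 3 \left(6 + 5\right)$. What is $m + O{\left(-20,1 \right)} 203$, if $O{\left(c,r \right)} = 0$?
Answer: $-33$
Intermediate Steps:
$m = -33$ ($m = \left(-3\right) 11 = -33$)
$m + O{\left(-20,1 \right)} 203 = -33 + 0 \cdot 203 = -33 + 0 = -33$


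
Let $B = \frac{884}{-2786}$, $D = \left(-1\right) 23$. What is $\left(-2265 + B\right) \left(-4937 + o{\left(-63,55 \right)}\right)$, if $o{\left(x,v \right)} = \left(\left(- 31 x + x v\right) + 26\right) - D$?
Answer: $\frac{20195756800}{1393} \approx 1.4498 \cdot 10^{7}$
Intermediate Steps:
$D = -23$
$o{\left(x,v \right)} = 49 - 31 x + v x$ ($o{\left(x,v \right)} = \left(\left(- 31 x + x v\right) + 26\right) - -23 = \left(\left(- 31 x + v x\right) + 26\right) + 23 = \left(26 - 31 x + v x\right) + 23 = 49 - 31 x + v x$)
$B = - \frac{442}{1393}$ ($B = 884 \left(- \frac{1}{2786}\right) = - \frac{442}{1393} \approx -0.3173$)
$\left(-2265 + B\right) \left(-4937 + o{\left(-63,55 \right)}\right) = \left(-2265 - \frac{442}{1393}\right) \left(-4937 + \left(49 - -1953 + 55 \left(-63\right)\right)\right) = - \frac{3155587 \left(-4937 + \left(49 + 1953 - 3465\right)\right)}{1393} = - \frac{3155587 \left(-4937 - 1463\right)}{1393} = \left(- \frac{3155587}{1393}\right) \left(-6400\right) = \frac{20195756800}{1393}$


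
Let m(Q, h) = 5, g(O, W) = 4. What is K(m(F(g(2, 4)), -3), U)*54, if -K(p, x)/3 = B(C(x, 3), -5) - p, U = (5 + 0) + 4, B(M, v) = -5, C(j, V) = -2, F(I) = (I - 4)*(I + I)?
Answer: 1620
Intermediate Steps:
F(I) = 2*I*(-4 + I) (F(I) = (-4 + I)*(2*I) = 2*I*(-4 + I))
U = 9 (U = 5 + 4 = 9)
K(p, x) = 15 + 3*p (K(p, x) = -3*(-5 - p) = 15 + 3*p)
K(m(F(g(2, 4)), -3), U)*54 = (15 + 3*5)*54 = (15 + 15)*54 = 30*54 = 1620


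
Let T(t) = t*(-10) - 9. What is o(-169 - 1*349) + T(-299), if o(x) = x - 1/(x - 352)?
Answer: 2142811/870 ≈ 2463.0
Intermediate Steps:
T(t) = -9 - 10*t (T(t) = -10*t - 9 = -9 - 10*t)
o(x) = x - 1/(-352 + x)
o(-169 - 1*349) + T(-299) = (-1 + (-169 - 1*349)² - 352*(-169 - 1*349))/(-352 + (-169 - 1*349)) + (-9 - 10*(-299)) = (-1 + (-169 - 349)² - 352*(-169 - 349))/(-352 + (-169 - 349)) + (-9 + 2990) = (-1 + (-518)² - 352*(-518))/(-352 - 518) + 2981 = (-1 + 268324 + 182336)/(-870) + 2981 = -1/870*450659 + 2981 = -450659/870 + 2981 = 2142811/870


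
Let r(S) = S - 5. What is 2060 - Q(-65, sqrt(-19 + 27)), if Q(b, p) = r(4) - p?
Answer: 2061 + 2*sqrt(2) ≈ 2063.8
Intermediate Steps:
r(S) = -5 + S
Q(b, p) = -1 - p (Q(b, p) = (-5 + 4) - p = -1 - p)
2060 - Q(-65, sqrt(-19 + 27)) = 2060 - (-1 - sqrt(-19 + 27)) = 2060 - (-1 - sqrt(8)) = 2060 - (-1 - 2*sqrt(2)) = 2060 + (1 + 2*sqrt(2)) = 2061 + 2*sqrt(2)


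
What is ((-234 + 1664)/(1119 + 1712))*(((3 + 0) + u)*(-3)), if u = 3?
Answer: -25740/2831 ≈ -9.0922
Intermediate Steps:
((-234 + 1664)/(1119 + 1712))*(((3 + 0) + u)*(-3)) = ((-234 + 1664)/(1119 + 1712))*(((3 + 0) + 3)*(-3)) = (1430/2831)*((3 + 3)*(-3)) = (1430*(1/2831))*(6*(-3)) = (1430/2831)*(-18) = -25740/2831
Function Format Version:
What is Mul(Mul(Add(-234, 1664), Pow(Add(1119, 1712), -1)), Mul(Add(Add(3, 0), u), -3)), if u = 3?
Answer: Rational(-25740, 2831) ≈ -9.0922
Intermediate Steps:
Mul(Mul(Add(-234, 1664), Pow(Add(1119, 1712), -1)), Mul(Add(Add(3, 0), u), -3)) = Mul(Mul(Add(-234, 1664), Pow(Add(1119, 1712), -1)), Mul(Add(Add(3, 0), 3), -3)) = Mul(Mul(1430, Pow(2831, -1)), Mul(Add(3, 3), -3)) = Mul(Mul(1430, Rational(1, 2831)), Mul(6, -3)) = Mul(Rational(1430, 2831), -18) = Rational(-25740, 2831)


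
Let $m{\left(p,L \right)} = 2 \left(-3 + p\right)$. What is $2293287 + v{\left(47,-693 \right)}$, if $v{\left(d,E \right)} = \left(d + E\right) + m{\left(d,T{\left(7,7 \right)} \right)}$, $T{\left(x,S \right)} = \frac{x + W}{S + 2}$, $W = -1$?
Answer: $2292729$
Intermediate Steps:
$T{\left(x,S \right)} = \frac{-1 + x}{2 + S}$ ($T{\left(x,S \right)} = \frac{x - 1}{S + 2} = \frac{-1 + x}{2 + S}$)
$m{\left(p,L \right)} = -6 + 2 p$
$v{\left(d,E \right)} = -6 + E + 3 d$ ($v{\left(d,E \right)} = \left(d + E\right) + \left(-6 + 2 d\right) = \left(E + d\right) + \left(-6 + 2 d\right) = -6 + E + 3 d$)
$2293287 + v{\left(47,-693 \right)} = 2293287 - 558 = 2292729$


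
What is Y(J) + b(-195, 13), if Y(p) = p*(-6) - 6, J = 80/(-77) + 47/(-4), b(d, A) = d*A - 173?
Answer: -406139/154 ≈ -2637.3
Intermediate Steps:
b(d, A) = -173 + A*d (b(d, A) = A*d - 173 = -173 + A*d)
J = -3939/308 (J = 80*(-1/77) + 47*(-¼) = -80/77 - 47/4 = -3939/308 ≈ -12.789)
Y(p) = -6 - 6*p (Y(p) = -6*p - 6 = -6 - 6*p)
Y(J) + b(-195, 13) = (-6 - 6*(-3939/308)) + (-173 + 13*(-195)) = (-6 + 11817/154) + (-173 - 2535) = 10893/154 - 2708 = -406139/154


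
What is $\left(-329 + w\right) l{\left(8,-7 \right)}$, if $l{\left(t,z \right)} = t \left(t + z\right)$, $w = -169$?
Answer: $-3984$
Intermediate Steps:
$\left(-329 + w\right) l{\left(8,-7 \right)} = \left(-329 - 169\right) 8 \left(8 - 7\right) = - 498 \cdot 8 \cdot 1 = \left(-498\right) 8 = -3984$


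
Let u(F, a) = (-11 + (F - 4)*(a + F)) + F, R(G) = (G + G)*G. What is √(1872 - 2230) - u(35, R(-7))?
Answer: -4147 + I*√358 ≈ -4147.0 + 18.921*I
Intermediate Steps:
R(G) = 2*G² (R(G) = (2*G)*G = 2*G²)
u(F, a) = -11 + F + (-4 + F)*(F + a) (u(F, a) = (-11 + (-4 + F)*(F + a)) + F = -11 + F + (-4 + F)*(F + a))
√(1872 - 2230) - u(35, R(-7)) = √(1872 - 2230) - (-11 + 35² - 8*(-7)² - 3*35 + 35*(2*(-7)²)) = √(-358) - (-11 + 1225 - 8*49 - 105 + 35*(2*49)) = I*√358 - (-11 + 1225 - 4*98 - 105 + 35*98) = I*√358 - (-11 + 1225 - 392 - 105 + 3430) = I*√358 - 1*4147 = I*√358 - 4147 = -4147 + I*√358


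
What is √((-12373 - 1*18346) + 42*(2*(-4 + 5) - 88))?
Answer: I*√34331 ≈ 185.29*I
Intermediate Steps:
√((-12373 - 1*18346) + 42*(2*(-4 + 5) - 88)) = √((-12373 - 18346) + 42*(2*1 - 88)) = √(-30719 + 42*(2 - 88)) = √(-30719 + 42*(-86)) = √(-30719 - 3612) = √(-34331) = I*√34331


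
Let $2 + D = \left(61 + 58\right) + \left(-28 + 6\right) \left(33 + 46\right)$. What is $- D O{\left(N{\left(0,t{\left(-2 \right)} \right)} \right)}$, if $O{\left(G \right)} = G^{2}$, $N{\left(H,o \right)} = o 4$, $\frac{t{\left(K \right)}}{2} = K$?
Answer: $414976$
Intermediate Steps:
$t{\left(K \right)} = 2 K$
$N{\left(H,o \right)} = 4 o$
$D = -1621$ ($D = -2 + \left(\left(61 + 58\right) + \left(-28 + 6\right) \left(33 + 46\right)\right) = -2 + \left(119 - 1738\right) = -2 - 1619 = -1621$)
$- D O{\left(N{\left(0,t{\left(-2 \right)} \right)} \right)} = - \left(-1621\right) \left(4 \cdot 2 \left(-2\right)\right)^{2} = - \left(-1621\right) \left(4 \left(-4\right)\right)^{2} = - \left(-1621\right) \left(-16\right)^{2} = - \left(-1621\right) 256 = \left(-1\right) \left(-414976\right) = 414976$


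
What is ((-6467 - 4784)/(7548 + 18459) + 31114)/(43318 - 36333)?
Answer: 809170547/181658895 ≈ 4.4543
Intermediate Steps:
((-6467 - 4784)/(7548 + 18459) + 31114)/(43318 - 36333) = (-11251/26007 + 31114)/6985 = (-11251*1/26007 + 31114)*(1/6985) = (-11251/26007 + 31114)*(1/6985) = (809170547/26007)*(1/6985) = 809170547/181658895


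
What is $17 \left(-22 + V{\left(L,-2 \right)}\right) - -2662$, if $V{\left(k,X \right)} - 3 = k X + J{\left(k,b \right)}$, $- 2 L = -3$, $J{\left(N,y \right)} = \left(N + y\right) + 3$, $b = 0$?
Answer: $\frac{4729}{2} \approx 2364.5$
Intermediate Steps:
$J{\left(N,y \right)} = 3 + N + y$
$L = \frac{3}{2}$ ($L = \left(- \frac{1}{2}\right) \left(-3\right) = \frac{3}{2} \approx 1.5$)
$V{\left(k,X \right)} = 6 + k + X k$ ($V{\left(k,X \right)} = 3 + \left(k X + \left(3 + k + 0\right)\right) = 3 + \left(X k + \left(3 + k\right)\right) = 3 + \left(3 + k + X k\right) = 6 + k + X k$)
$17 \left(-22 + V{\left(L,-2 \right)}\right) - -2662 = 17 \left(-22 + \left(6 + \frac{3}{2} - 3\right)\right) - -2662 = 17 \left(-22 + \left(6 + \frac{3}{2} - 3\right)\right) + 2662 = 17 \left(-22 + \frac{9}{2}\right) + 2662 = 17 \left(- \frac{35}{2}\right) + 2662 = - \frac{595}{2} + 2662 = \frac{4729}{2}$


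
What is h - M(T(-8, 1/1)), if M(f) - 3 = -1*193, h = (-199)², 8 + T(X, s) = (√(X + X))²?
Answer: 39791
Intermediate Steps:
T(X, s) = -8 + 2*X (T(X, s) = -8 + (√(X + X))² = -8 + (√(2*X))² = -8 + (√2*√X)² = -8 + 2*X)
h = 39601
M(f) = -190 (M(f) = 3 - 1*193 = 3 - 193 = -190)
h - M(T(-8, 1/1)) = 39601 - 1*(-190) = 39601 + 190 = 39791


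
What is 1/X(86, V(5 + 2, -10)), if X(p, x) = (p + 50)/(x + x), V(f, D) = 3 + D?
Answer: -7/68 ≈ -0.10294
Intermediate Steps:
X(p, x) = (50 + p)/(2*x) (X(p, x) = (50 + p)/((2*x)) = (50 + p)*(1/(2*x)) = (50 + p)/(2*x))
1/X(86, V(5 + 2, -10)) = 1/((50 + 86)/(2*(3 - 10))) = 1/((1/2)*136/(-7)) = 1/((1/2)*(-1/7)*136) = 1/(-68/7) = -7/68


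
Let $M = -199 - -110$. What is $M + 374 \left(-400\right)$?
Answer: $-149689$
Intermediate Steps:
$M = -89$ ($M = -199 + 110 = -89$)
$M + 374 \left(-400\right) = -89 + 374 \left(-400\right) = -89 - 149600 = -149689$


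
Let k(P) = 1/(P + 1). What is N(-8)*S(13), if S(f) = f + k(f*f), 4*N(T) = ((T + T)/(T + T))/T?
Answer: -2211/5440 ≈ -0.40643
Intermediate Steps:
k(P) = 1/(1 + P)
N(T) = 1/(4*T) (N(T) = (((T + T)/(T + T))/T)/4 = (((2*T)/((2*T)))/T)/4 = (((2*T)*(1/(2*T)))/T)/4 = (1/T)/4 = 1/(4*T))
S(f) = f + 1/(1 + f²) (S(f) = f + 1/(1 + f*f) = f + 1/(1 + f²))
N(-8)*S(13) = ((¼)/(-8))*((1 + 13 + 13³)/(1 + 13²)) = ((¼)*(-⅛))*((1 + 13 + 2197)/(1 + 169)) = -2211/(32*170) = -2211/5440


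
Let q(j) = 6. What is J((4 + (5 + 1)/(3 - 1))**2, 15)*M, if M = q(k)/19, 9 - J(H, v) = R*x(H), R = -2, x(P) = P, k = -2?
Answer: 642/19 ≈ 33.789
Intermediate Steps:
J(H, v) = 9 + 2*H (J(H, v) = 9 - (-2)*H = 9 + 2*H)
M = 6/19 ≈ 0.31579
J((4 + (5 + 1)/(3 - 1))**2, 15)*M = (9 + 2*(4 + (5 + 1)/(3 - 1))**2)*(6/19) = (9 + 2*(4 + 6/2)**2)*(6/19) = (9 + 2*(4 + 6*(1/2))**2)*(6/19) = (9 + 2*(4 + 3)**2)*(6/19) = (9 + 2*7**2)*(6/19) = (9 + 2*49)*(6/19) = (9 + 98)*(6/19) = 107*(6/19) = 642/19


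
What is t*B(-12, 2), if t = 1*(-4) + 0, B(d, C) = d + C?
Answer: 40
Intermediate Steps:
B(d, C) = C + d
t = -4 (t = -4 + 0 = -4)
t*B(-12, 2) = -4*(2 - 12) = -4*(-10) = 40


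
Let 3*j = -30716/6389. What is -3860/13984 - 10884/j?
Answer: 182320900637/26845784 ≈ 6791.4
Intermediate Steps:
j = -30716/19167 (j = (-30716/6389)/3 = (-30716*1/6389)/3 = (⅓)*(-30716/6389) = -30716/19167 ≈ -1.6025)
-3860/13984 - 10884/j = -3860/13984 - 10884/(-30716/19167) = -3860*1/13984 - 10884*(-19167/30716) = -965/3496 + 52153407/7679 = 182320900637/26845784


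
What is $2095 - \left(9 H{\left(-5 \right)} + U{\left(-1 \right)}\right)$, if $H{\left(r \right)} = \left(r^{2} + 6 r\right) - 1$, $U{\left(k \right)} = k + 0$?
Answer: $2150$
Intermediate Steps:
$U{\left(k \right)} = k$
$H{\left(r \right)} = -1 + r^{2} + 6 r$
$2095 - \left(9 H{\left(-5 \right)} + U{\left(-1 \right)}\right) = 2095 - \left(9 \left(-1 + \left(-5\right)^{2} + 6 \left(-5\right)\right) - 1\right) = 2095 - \left(9 \left(-1 + 25 - 30\right) - 1\right) = 2095 - \left(9 \left(-6\right) - 1\right) = 2095 - \left(-54 - 1\right) = 2095 - -55 = 2095 + 55 = 2150$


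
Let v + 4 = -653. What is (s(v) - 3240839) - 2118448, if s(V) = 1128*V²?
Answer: 481540785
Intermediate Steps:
v = -657 (v = -4 - 653 = -657)
(s(v) - 3240839) - 2118448 = (1128*(-657)² - 3240839) - 2118448 = (1128*431649 - 3240839) - 2118448 = (486900072 - 3240839) - 2118448 = 483659233 - 2118448 = 481540785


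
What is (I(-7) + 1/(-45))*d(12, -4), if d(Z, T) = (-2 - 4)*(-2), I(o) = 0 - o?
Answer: 1256/15 ≈ 83.733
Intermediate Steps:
I(o) = -o
d(Z, T) = 12 (d(Z, T) = -6*(-2) = 12)
(I(-7) + 1/(-45))*d(12, -4) = (-1*(-7) + 1/(-45))*12 = (7 - 1/45)*12 = (314/45)*12 = 1256/15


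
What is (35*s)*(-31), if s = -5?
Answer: 5425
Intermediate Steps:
(35*s)*(-31) = (35*(-5))*(-31) = -175*(-31) = 5425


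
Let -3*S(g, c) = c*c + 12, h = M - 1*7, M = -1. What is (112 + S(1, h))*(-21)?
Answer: -1820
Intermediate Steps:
h = -8 (h = -1 - 1*7 = -1 - 7 = -8)
S(g, c) = -4 - c**2/3 (S(g, c) = -(c*c + 12)/3 = -(c**2 + 12)/3 = -(12 + c**2)/3 = -4 - c**2/3)
(112 + S(1, h))*(-21) = (112 + (-4 - 1/3*(-8)**2))*(-21) = (112 + (-4 - 1/3*64))*(-21) = (112 + (-4 - 64/3))*(-21) = (112 - 76/3)*(-21) = (260/3)*(-21) = -1820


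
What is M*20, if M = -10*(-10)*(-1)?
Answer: -2000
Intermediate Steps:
M = -100 (M = 100*(-1) = -100)
M*20 = -100*20 = -2000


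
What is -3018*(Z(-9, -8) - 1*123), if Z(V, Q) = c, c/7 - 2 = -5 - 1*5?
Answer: 540222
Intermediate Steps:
c = -56 (c = 14 + 7*(-5 - 1*5) = 14 + 7*(-5 - 5) = 14 + 7*(-10) = 14 - 70 = -56)
Z(V, Q) = -56
-3018*(Z(-9, -8) - 1*123) = -3018*(-56 - 1*123) = -3018*(-56 - 123) = -3018*(-179) = 540222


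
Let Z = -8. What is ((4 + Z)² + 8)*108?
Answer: 2592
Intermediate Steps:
((4 + Z)² + 8)*108 = ((4 - 8)² + 8)*108 = ((-4)² + 8)*108 = (16 + 8)*108 = 24*108 = 2592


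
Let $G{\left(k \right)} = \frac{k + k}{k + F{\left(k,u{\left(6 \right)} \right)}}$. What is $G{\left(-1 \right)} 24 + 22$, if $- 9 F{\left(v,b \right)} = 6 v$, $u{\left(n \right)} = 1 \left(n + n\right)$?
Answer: $166$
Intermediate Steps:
$u{\left(n \right)} = 2 n$ ($u{\left(n \right)} = 1 \cdot 2 n = 2 n$)
$F{\left(v,b \right)} = - \frac{2 v}{3}$ ($F{\left(v,b \right)} = - \frac{6 v}{9} = - \frac{2 v}{3}$)
$G{\left(k \right)} = 6$ ($G{\left(k \right)} = \frac{k + k}{k - \frac{2 k}{3}} = \frac{2 k}{\frac{1}{3} k} = 2 k \frac{3}{k} = 6$)
$G{\left(-1 \right)} 24 + 22 = 6 \cdot 24 + 22 = 144 + 22 = 166$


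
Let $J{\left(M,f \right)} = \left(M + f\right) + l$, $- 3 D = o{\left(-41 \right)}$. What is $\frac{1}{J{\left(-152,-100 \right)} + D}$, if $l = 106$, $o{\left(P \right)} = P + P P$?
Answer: $- \frac{3}{2078} \approx -0.0014437$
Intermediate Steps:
$o{\left(P \right)} = P + P^{2}$
$D = - \frac{1640}{3}$ ($D = - \frac{\left(-41\right) \left(1 - 41\right)}{3} = - \frac{\left(-41\right) \left(-40\right)}{3} = \left(- \frac{1}{3}\right) 1640 = - \frac{1640}{3} \approx -546.67$)
$J{\left(M,f \right)} = 106 + M + f$ ($J{\left(M,f \right)} = \left(M + f\right) + 106 = 106 + M + f$)
$\frac{1}{J{\left(-152,-100 \right)} + D} = \frac{1}{\left(106 - 152 - 100\right) - \frac{1640}{3}} = \frac{1}{-146 - \frac{1640}{3}} = \frac{1}{- \frac{2078}{3}} = - \frac{3}{2078}$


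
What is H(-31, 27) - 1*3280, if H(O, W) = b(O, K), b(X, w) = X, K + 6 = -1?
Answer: -3311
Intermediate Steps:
K = -7 (K = -6 - 1 = -7)
H(O, W) = O
H(-31, 27) - 1*3280 = -31 - 1*3280 = -31 - 3280 = -3311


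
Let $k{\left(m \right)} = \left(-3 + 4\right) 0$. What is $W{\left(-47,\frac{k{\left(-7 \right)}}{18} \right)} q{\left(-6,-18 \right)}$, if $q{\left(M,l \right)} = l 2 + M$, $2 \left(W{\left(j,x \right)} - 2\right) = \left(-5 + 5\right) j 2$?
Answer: $-84$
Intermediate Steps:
$k{\left(m \right)} = 0$ ($k{\left(m \right)} = 1 \cdot 0 = 0$)
$W{\left(j,x \right)} = 2$ ($W{\left(j,x \right)} = 2 + \frac{\left(-5 + 5\right) j 2}{2} = 2 + \frac{0 j 2}{2} = 2 + \frac{0 \cdot 2}{2} = 2 + \frac{1}{2} \cdot 0 = 2 + 0 = 2$)
$q{\left(M,l \right)} = M + 2 l$ ($q{\left(M,l \right)} = 2 l + M = M + 2 l$)
$W{\left(-47,\frac{k{\left(-7 \right)}}{18} \right)} q{\left(-6,-18 \right)} = 2 \left(-6 + 2 \left(-18\right)\right) = 2 \left(-6 - 36\right) = 2 \left(-42\right) = -84$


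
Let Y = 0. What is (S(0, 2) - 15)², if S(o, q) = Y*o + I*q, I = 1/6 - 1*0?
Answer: 1936/9 ≈ 215.11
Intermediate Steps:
I = ⅙ (I = ⅙ + 0 = ⅙ ≈ 0.16667)
S(o, q) = q/6 (S(o, q) = 0*o + q/6 = 0 + q/6 = q/6)
(S(0, 2) - 15)² = ((⅙)*2 - 15)² = (⅓ - 15)² = (-44/3)² = 1936/9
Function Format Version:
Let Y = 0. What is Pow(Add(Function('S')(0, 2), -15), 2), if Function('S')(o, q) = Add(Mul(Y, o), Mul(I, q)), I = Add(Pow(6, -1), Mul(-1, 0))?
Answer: Rational(1936, 9) ≈ 215.11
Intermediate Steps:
I = Rational(1, 6) (I = Add(Rational(1, 6), 0) = Rational(1, 6) ≈ 0.16667)
Function('S')(o, q) = Mul(Rational(1, 6), q) (Function('S')(o, q) = Add(Mul(0, o), Mul(Rational(1, 6), q)) = Add(0, Mul(Rational(1, 6), q)) = Mul(Rational(1, 6), q))
Pow(Add(Function('S')(0, 2), -15), 2) = Pow(Add(Mul(Rational(1, 6), 2), -15), 2) = Pow(Add(Rational(1, 3), -15), 2) = Pow(Rational(-44, 3), 2) = Rational(1936, 9)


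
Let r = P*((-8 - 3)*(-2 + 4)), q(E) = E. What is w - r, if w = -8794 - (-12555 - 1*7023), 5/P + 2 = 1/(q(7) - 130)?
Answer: 2650118/247 ≈ 10729.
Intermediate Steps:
P = -615/247 (P = 5/(-2 + 1/(7 - 130)) = 5/(-2 + 1/(-123)) = 5/(-2 - 1/123) = 5/(-247/123) = 5*(-123/247) = -615/247 ≈ -2.4899)
w = 10784 (w = -8794 - (-12555 - 7023) = -8794 - 1*(-19578) = -8794 + 19578 = 10784)
r = 13530/247 (r = -615*(-8 - 3)*(-2 + 4)/247 = -(-6765)*2/247 = -615/247*(-22) = 13530/247 ≈ 54.777)
w - r = 10784 - 1*13530/247 = 10784 - 13530/247 = 2650118/247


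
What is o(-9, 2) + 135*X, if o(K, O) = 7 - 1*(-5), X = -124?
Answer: -16728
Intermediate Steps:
o(K, O) = 12 (o(K, O) = 7 + 5 = 12)
o(-9, 2) + 135*X = 12 + 135*(-124) = 12 - 16740 = -16728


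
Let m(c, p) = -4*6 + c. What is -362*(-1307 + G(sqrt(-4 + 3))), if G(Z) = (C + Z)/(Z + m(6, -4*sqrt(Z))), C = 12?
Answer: 30769276/65 + 2172*I/65 ≈ 4.7337e+5 + 33.415*I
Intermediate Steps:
m(c, p) = -24 + c
G(Z) = (12 + Z)/(-18 + Z) (G(Z) = (12 + Z)/(Z + (-24 + 6)) = (12 + Z)/(Z - 18) = (12 + Z)/(-18 + Z))
-362*(-1307 + G(sqrt(-4 + 3))) = -362*(-1307 + (12 + sqrt(-4 + 3))/(-18 + sqrt(-4 + 3))) = -362*(-1307 + (12 + sqrt(-1))/(-18 + sqrt(-1))) = -362*(-1307 + (12 + I)/(-18 + I)) = -362*(-1307 + ((-18 - I)/325)*(12 + I)) = -362*(-1307 + (-18 - I)*(12 + I)/325) = 473134 - 362*(-18 - I)*(12 + I)/325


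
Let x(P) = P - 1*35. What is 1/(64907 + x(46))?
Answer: 1/64918 ≈ 1.5404e-5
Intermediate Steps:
x(P) = -35 + P (x(P) = P - 35 = -35 + P)
1/(64907 + x(46)) = 1/(64907 + (-35 + 46)) = 1/(64907 + 11) = 1/64918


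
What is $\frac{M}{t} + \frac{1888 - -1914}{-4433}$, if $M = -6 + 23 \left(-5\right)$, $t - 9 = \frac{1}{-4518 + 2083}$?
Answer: $- \frac{1389433983}{97144762} \approx -14.303$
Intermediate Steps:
$t = \frac{21914}{2435}$ ($t = 9 + \frac{1}{-4518 + 2083} = 9 + \frac{1}{-2435} = 9 - \frac{1}{2435} = \frac{21914}{2435} \approx 8.9996$)
$M = -121$ ($M = -6 - 115 = -121$)
$\frac{M}{t} + \frac{1888 - -1914}{-4433} = - \frac{121}{\frac{21914}{2435}} + \frac{1888 - -1914}{-4433} = \left(-121\right) \frac{2435}{21914} + \left(1888 + 1914\right) \left(- \frac{1}{4433}\right) = - \frac{294635}{21914} + 3802 \left(- \frac{1}{4433}\right) = - \frac{294635}{21914} - \frac{3802}{4433} = - \frac{1389433983}{97144762}$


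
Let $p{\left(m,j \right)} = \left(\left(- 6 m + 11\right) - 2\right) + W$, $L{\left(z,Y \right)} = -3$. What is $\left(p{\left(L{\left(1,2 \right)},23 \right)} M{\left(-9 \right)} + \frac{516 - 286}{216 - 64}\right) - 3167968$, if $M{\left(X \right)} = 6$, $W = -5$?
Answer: $- \frac{240755421}{76} \approx -3.1678 \cdot 10^{6}$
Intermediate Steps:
$p{\left(m,j \right)} = 4 - 6 m$ ($p{\left(m,j \right)} = \left(\left(- 6 m + 11\right) - 2\right) - 5 = \left(\left(11 - 6 m\right) - 2\right) - 5 = \left(9 - 6 m\right) - 5 = 4 - 6 m$)
$\left(p{\left(L{\left(1,2 \right)},23 \right)} M{\left(-9 \right)} + \frac{516 - 286}{216 - 64}\right) - 3167968 = \left(\left(4 - -18\right) 6 + \frac{516 - 286}{216 - 64}\right) - 3167968 = \left(\left(4 + 18\right) 6 + \frac{230}{152}\right) - 3167968 = \left(22 \cdot 6 + 230 \cdot \frac{1}{152}\right) - 3167968 = \left(132 + \frac{115}{76}\right) - 3167968 = \frac{10147}{76} - 3167968 = - \frac{240755421}{76}$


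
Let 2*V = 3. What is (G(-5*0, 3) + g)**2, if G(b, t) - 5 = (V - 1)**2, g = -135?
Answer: 269361/16 ≈ 16835.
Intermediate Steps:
V = 3/2 (V = (1/2)*3 = 3/2 ≈ 1.5000)
G(b, t) = 21/4 (G(b, t) = 5 + (3/2 - 1)**2 = 5 + (1/2)**2 = 5 + 1/4 = 21/4)
(G(-5*0, 3) + g)**2 = (21/4 - 135)**2 = (-519/4)**2 = 269361/16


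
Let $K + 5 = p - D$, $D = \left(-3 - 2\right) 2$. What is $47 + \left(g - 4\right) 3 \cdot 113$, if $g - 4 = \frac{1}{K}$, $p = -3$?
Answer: $\frac{433}{2} \approx 216.5$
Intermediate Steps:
$D = -10$ ($D = \left(-5\right) 2 = -10$)
$K = 2$ ($K = -5 - -7 = -5 + \left(-3 + 10\right) = -5 + 7 = 2$)
$g = \frac{9}{2}$ ($g = 4 + \frac{1}{2} = \frac{9}{2} \approx 4.5$)
$47 + \left(g - 4\right) 3 \cdot 113 = 47 + \left(\frac{9}{2} - 4\right) 3 \cdot 113 = 47 + \frac{1}{2} \cdot 3 \cdot 113 = 47 + \frac{3}{2} \cdot 113 = 47 + \frac{339}{2} = \frac{433}{2}$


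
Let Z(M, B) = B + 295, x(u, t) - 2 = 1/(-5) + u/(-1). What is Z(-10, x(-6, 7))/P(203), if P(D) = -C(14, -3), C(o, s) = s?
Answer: 1514/15 ≈ 100.93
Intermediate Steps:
x(u, t) = 9/5 - u (x(u, t) = 2 + (1/(-5) + u/(-1)) = 2 + (1*(-⅕) + u*(-1)) = 2 + (-⅕ - u) = 9/5 - u)
Z(M, B) = 295 + B
P(D) = 3 (P(D) = -1*(-3) = 3)
Z(-10, x(-6, 7))/P(203) = (295 + (9/5 - 1*(-6)))/3 = (295 + (9/5 + 6))*(⅓) = (295 + 39/5)*(⅓) = (1514/5)*(⅓) = 1514/15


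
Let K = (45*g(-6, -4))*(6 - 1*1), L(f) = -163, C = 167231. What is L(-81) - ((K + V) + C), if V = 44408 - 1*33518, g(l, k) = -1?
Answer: -178059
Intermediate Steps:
V = 10890 (V = 44408 - 33518 = 10890)
K = -225 (K = (45*(-1))*(6 - 1*1) = -45*(6 - 1) = -45*5 = -225)
L(-81) - ((K + V) + C) = -163 - ((-225 + 10890) + 167231) = -163 - (10665 + 167231) = -163 - 1*177896 = -163 - 177896 = -178059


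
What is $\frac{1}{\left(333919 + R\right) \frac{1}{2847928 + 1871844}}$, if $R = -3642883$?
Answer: $- \frac{1179943}{827241} \approx -1.4264$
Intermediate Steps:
$\frac{1}{\left(333919 + R\right) \frac{1}{2847928 + 1871844}} = \frac{1}{\left(333919 - 3642883\right) \frac{1}{2847928 + 1871844}} = \frac{1}{\left(-3308964\right) \frac{1}{4719772}} = \frac{1}{- \frac{827241}{1179943}} = - \frac{1179943}{827241}$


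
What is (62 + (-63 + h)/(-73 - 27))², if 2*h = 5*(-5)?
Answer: 157527601/40000 ≈ 3938.2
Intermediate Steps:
h = -25/2 (h = (5*(-5))/2 = (½)*(-25) = -25/2 ≈ -12.500)
(62 + (-63 + h)/(-73 - 27))² = (62 + (-63 - 25/2)/(-73 - 27))² = (62 - 151/2/(-100))² = (62 - 151/2*(-1/100))² = (62 + 151/200)² = (12551/200)² = 157527601/40000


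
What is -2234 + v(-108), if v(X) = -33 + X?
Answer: -2375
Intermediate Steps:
-2234 + v(-108) = -2234 + (-33 - 108) = -2234 - 141 = -2375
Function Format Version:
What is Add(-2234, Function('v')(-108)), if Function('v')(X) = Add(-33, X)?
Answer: -2375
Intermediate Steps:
Add(-2234, Function('v')(-108)) = Add(-2234, Add(-33, -108)) = Add(-2234, -141) = -2375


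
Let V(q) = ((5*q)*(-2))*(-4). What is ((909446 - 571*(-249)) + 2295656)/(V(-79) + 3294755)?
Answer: 3347281/3291595 ≈ 1.0169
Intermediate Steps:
V(q) = 40*q (V(q) = -10*q*(-4) = 40*q)
((909446 - 571*(-249)) + 2295656)/(V(-79) + 3294755) = ((909446 - 571*(-249)) + 2295656)/(40*(-79) + 3294755) = ((909446 - 1*(-142179)) + 2295656)/(-3160 + 3294755) = ((909446 + 142179) + 2295656)/3291595 = (1051625 + 2295656)*(1/3291595) = 3347281*(1/3291595) = 3347281/3291595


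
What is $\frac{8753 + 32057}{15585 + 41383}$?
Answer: $\frac{20405}{28484} \approx 0.71637$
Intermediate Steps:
$\frac{8753 + 32057}{15585 + 41383} = \frac{40810}{56968} = 40810 \cdot \frac{1}{56968} = \frac{20405}{28484}$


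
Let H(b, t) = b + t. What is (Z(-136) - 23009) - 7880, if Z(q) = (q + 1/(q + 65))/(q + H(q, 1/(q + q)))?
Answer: -162255282511/5252935 ≈ -30889.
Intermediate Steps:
Z(q) = (q + 1/(65 + q))/(1/(2*q) + 2*q) (Z(q) = (q + 1/(q + 65))/(q + (q + 1/(q + q))) = (q + 1/(65 + q))/(q + (q + 1/(2*q))) = (q + 1/(65 + q))/(1/(2*q) + 2*q))
(Z(-136) - 23009) - 7880 = (2*(-136)*(1 + (-136)² + 65*(-136))/(65 - 136 + 4*(-136)³ + 260*(-136)²) - 23009) - 7880 = (2*(-136)*(1 + 18496 - 8840)/(65 - 136 + 4*(-2515456) + 260*18496) - 23009) - 7880 = (2*(-136)*9657/(65 - 136 - 10061824 + 4808960) - 23009) - 7880 = (2*(-136)*9657/(-5252935) - 23009) - 7880 = (2*(-136)*(-1/5252935)*9657 - 23009) - 7880 = (2626704/5252935 - 23009) - 7880 = -120862154711/5252935 - 7880 = -162255282511/5252935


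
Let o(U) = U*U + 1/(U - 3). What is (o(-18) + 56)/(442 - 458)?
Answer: -7979/336 ≈ -23.747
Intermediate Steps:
o(U) = U**2 + 1/(-3 + U)
(o(-18) + 56)/(442 - 458) = ((1 + (-18)**3 - 3*(-18)**2)/(-3 - 18) + 56)/(442 - 458) = ((1 - 5832 - 3*324)/(-21) + 56)/(-16) = (-(1 - 5832 - 972)/21 + 56)*(-1/16) = (-1/21*(-6803) + 56)*(-1/16) = (6803/21 + 56)*(-1/16) = (7979/21)*(-1/16) = -7979/336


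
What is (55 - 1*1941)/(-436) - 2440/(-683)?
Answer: 1175989/148894 ≈ 7.8982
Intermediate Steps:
(55 - 1*1941)/(-436) - 2440/(-683) = (55 - 1941)*(-1/436) - 2440*(-1/683) = -1886*(-1/436) + 2440/683 = 943/218 + 2440/683 = 1175989/148894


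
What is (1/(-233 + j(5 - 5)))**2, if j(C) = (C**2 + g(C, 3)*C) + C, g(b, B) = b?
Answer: 1/54289 ≈ 1.8420e-5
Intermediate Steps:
j(C) = C + 2*C**2 (j(C) = (C**2 + C*C) + C = (C**2 + C**2) + C = 2*C**2 + C = C + 2*C**2)
(1/(-233 + j(5 - 5)))**2 = (1/(-233 + (5 - 5)*(1 + 2*(5 - 5))))**2 = (1/(-233 + 0*(1 + 2*0)))**2 = (1/(-233 + 0*(1 + 0)))**2 = (1/(-233 + 0*1))**2 = (1/(-233 + 0))**2 = (1/(-233))**2 = (-1/233)**2 = 1/54289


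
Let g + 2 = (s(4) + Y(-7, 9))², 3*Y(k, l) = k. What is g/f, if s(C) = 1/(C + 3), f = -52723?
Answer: -1234/23250843 ≈ -5.3073e-5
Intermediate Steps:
Y(k, l) = k/3
s(C) = 1/(3 + C)
g = 1234/441 (g = -2 + (1/(3 + 4) + (⅓)*(-7))² = -2 + (1/7 - 7/3)² = -2 + (⅐ - 7/3)² = -2 + (-46/21)² = -2 + 2116/441 = 1234/441 ≈ 2.7982)
g/f = (1234/441)/(-52723) = (1234/441)*(-1/52723) = -1234/23250843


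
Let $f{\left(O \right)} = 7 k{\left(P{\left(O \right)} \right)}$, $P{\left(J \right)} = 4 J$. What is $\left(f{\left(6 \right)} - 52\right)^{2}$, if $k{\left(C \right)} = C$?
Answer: $13456$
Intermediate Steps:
$f{\left(O \right)} = 28 O$ ($f{\left(O \right)} = 7 \cdot 4 O = 28 O$)
$\left(f{\left(6 \right)} - 52\right)^{2} = \left(28 \cdot 6 - 52\right)^{2} = \left(168 - 52\right)^{2} = 116^{2} = 13456$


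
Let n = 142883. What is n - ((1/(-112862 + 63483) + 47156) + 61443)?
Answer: 1692909637/49379 ≈ 34284.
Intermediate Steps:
n - ((1/(-112862 + 63483) + 47156) + 61443) = 142883 - ((1/(-112862 + 63483) + 47156) + 61443) = 142883 - ((1/(-49379) + 47156) + 61443) = 142883 - ((-1/49379 + 47156) + 61443) = 142883 - (2328516123/49379 + 61443) = 142883 - 1*5362510020/49379 = 142883 - 5362510020/49379 = 1692909637/49379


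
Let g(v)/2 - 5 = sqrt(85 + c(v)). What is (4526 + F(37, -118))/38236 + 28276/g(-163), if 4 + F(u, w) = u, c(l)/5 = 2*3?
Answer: -270249253/344124 + 7069*sqrt(115)/45 ≈ 899.27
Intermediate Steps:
c(l) = 30 (c(l) = 5*(2*3) = 5*6 = 30)
F(u, w) = -4 + u
g(v) = 10 + 2*sqrt(115) (g(v) = 10 + 2*sqrt(85 + 30) = 10 + 2*sqrt(115))
(4526 + F(37, -118))/38236 + 28276/g(-163) = (4526 + (-4 + 37))/38236 + 28276/(10 + 2*sqrt(115)) = (4526 + 33)*(1/38236) + 28276/(10 + 2*sqrt(115)) = 4559*(1/38236) + 28276/(10 + 2*sqrt(115)) = 4559/38236 + 28276/(10 + 2*sqrt(115))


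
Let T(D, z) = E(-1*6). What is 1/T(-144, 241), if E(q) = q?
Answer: -⅙ ≈ -0.16667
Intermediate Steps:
T(D, z) = -6 (T(D, z) = -1*6 = -6)
1/T(-144, 241) = 1/(-6) = -⅙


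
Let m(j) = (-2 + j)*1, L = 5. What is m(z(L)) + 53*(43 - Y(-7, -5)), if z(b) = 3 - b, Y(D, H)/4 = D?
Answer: 3759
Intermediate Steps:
Y(D, H) = 4*D
m(j) = -2 + j
m(z(L)) + 53*(43 - Y(-7, -5)) = (-2 + (3 - 1*5)) + 53*(43 - 4*(-7)) = (-2 + (3 - 5)) + 53*(43 - 1*(-28)) = (-2 - 2) + 53*(43 + 28) = -4 + 53*71 = -4 + 3763 = 3759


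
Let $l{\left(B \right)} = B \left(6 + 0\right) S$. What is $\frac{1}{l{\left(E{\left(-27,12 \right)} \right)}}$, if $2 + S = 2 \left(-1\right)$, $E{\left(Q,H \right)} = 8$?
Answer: $- \frac{1}{192} \approx -0.0052083$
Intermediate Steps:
$S = -4$ ($S = -2 + 2 \left(-1\right) = -2 - 2 = -4$)
$l{\left(B \right)} = - 24 B$ ($l{\left(B \right)} = B \left(6 + 0\right) \left(-4\right) = B 6 \left(-4\right) = 6 B \left(-4\right) = - 24 B$)
$\frac{1}{l{\left(E{\left(-27,12 \right)} \right)}} = \frac{1}{\left(-24\right) 8} = \frac{1}{-192} = - \frac{1}{192}$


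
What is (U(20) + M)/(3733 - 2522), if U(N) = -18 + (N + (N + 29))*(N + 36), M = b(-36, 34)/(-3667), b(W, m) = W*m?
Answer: 14104506/4440737 ≈ 3.1762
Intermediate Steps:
M = 1224/3667 (M = -36*34/(-3667) = -1224*(-1/3667) = 1224/3667 ≈ 0.33379)
U(N) = -18 + (29 + 2*N)*(36 + N) (U(N) = -18 + (N + (29 + N))*(36 + N) = -18 + (29 + 2*N)*(36 + N))
(U(20) + M)/(3733 - 2522) = ((1026 + 2*20² + 101*20) + 1224/3667)/(3733 - 2522) = ((1026 + 2*400 + 2020) + 1224/3667)/1211 = ((1026 + 800 + 2020) + 1224/3667)*(1/1211) = (3846 + 1224/3667)*(1/1211) = (14104506/3667)*(1/1211) = 14104506/4440737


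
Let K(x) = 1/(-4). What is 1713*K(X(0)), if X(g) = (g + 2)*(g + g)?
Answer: -1713/4 ≈ -428.25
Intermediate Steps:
X(g) = 2*g*(2 + g) (X(g) = (2 + g)*(2*g) = 2*g*(2 + g))
K(x) = -1/4
1713*K(X(0)) = 1713*(-1/4) = -1713/4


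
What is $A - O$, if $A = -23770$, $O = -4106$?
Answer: $-19664$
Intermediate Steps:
$A - O = -23770 - -4106 = -23770 + 4106 = -19664$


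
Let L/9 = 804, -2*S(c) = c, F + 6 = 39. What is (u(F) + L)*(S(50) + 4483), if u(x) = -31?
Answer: 32119890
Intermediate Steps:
F = 33 (F = -6 + 39 = 33)
S(c) = -c/2
L = 7236 (L = 9*804 = 7236)
(u(F) + L)*(S(50) + 4483) = (-31 + 7236)*(-½*50 + 4483) = 7205*(-25 + 4483) = 7205*4458 = 32119890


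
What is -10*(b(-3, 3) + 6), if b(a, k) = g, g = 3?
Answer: -90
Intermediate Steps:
b(a, k) = 3
-10*(b(-3, 3) + 6) = -10*(3 + 6) = -10*9 = -90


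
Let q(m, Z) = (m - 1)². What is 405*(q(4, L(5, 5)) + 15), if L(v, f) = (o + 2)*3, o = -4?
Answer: 9720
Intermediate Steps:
L(v, f) = -6 (L(v, f) = (-4 + 2)*3 = -2*3 = -6)
q(m, Z) = (-1 + m)²
405*(q(4, L(5, 5)) + 15) = 405*((-1 + 4)² + 15) = 405*(3² + 15) = 405*(9 + 15) = 405*24 = 9720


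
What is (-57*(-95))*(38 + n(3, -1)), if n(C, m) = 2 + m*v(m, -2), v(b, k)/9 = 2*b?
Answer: 314070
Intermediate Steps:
v(b, k) = 18*b (v(b, k) = 9*(2*b) = 18*b)
n(C, m) = 2 + 18*m² (n(C, m) = 2 + m*(18*m) = 2 + 18*m²)
(-57*(-95))*(38 + n(3, -1)) = (-57*(-95))*(38 + (2 + 18*(-1)²)) = 5415*(38 + (2 + 18*1)) = 5415*(38 + (2 + 18)) = 5415*(38 + 20) = 5415*58 = 314070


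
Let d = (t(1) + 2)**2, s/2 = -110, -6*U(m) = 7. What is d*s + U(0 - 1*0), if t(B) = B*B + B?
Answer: -21127/6 ≈ -3521.2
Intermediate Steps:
U(m) = -7/6 (U(m) = -1/6*7 = -7/6)
s = -220 (s = 2*(-110) = -220)
t(B) = B + B**2 (t(B) = B**2 + B = B + B**2)
d = 16 (d = (1*(1 + 1) + 2)**2 = (1*2 + 2)**2 = (2 + 2)**2 = 4**2 = 16)
d*s + U(0 - 1*0) = 16*(-220) - 7/6 = -3520 - 7/6 = -21127/6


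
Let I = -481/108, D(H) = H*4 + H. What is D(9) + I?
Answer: 4379/108 ≈ 40.546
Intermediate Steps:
D(H) = 5*H (D(H) = 4*H + H = 5*H)
I = -481/108 (I = -481*1/108 = -481/108 ≈ -4.4537)
D(9) + I = 5*9 - 481/108 = 45 - 481/108 = 4379/108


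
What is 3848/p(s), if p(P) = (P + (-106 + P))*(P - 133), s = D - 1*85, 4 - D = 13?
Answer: 1924/33369 ≈ 0.057658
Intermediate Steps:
D = -9 (D = 4 - 1*13 = 4 - 13 = -9)
s = -94 (s = -9 - 1*85 = -9 - 85 = -94)
p(P) = (-133 + P)*(-106 + 2*P) (p(P) = (-106 + 2*P)*(-133 + P) = (-133 + P)*(-106 + 2*P))
3848/p(s) = 3848/(14098 - 372*(-94) + 2*(-94)²) = 3848/(14098 + 34968 + 2*8836) = 3848/(14098 + 34968 + 17672) = 3848/66738 = 3848*(1/66738) = 1924/33369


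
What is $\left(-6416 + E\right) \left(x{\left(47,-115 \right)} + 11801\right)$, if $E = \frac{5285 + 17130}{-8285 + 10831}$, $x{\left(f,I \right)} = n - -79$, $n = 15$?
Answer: $- \frac{194039816295}{2546} \approx -7.6214 \cdot 10^{7}$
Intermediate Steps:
$x{\left(f,I \right)} = 94$ ($x{\left(f,I \right)} = 15 - -79 = 15 + 79 = 94$)
$E = \frac{22415}{2546} \approx 8.804$
$\left(-6416 + E\right) \left(x{\left(47,-115 \right)} + 11801\right) = \left(-6416 + \frac{22415}{2546}\right) \left(94 + 11801\right) = \left(- \frac{16312721}{2546}\right) 11895 = - \frac{194039816295}{2546}$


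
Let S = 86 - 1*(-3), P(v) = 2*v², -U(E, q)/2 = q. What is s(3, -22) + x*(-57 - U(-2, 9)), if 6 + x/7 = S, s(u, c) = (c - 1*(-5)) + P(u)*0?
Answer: -22676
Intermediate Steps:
U(E, q) = -2*q
S = 89 (S = 86 + 3 = 89)
s(u, c) = 5 + c (s(u, c) = (c - 1*(-5)) + (2*u²)*0 = (c + 5) + 0 = (5 + c) + 0 = 5 + c)
x = 581 (x = -42 + 7*89 = -42 + 623 = 581)
s(3, -22) + x*(-57 - U(-2, 9)) = (5 - 22) + 581*(-57 - (-2)*9) = -17 + 581*(-57 - 1*(-18)) = -17 + 581*(-57 + 18) = -17 + 581*(-39) = -17 - 22659 = -22676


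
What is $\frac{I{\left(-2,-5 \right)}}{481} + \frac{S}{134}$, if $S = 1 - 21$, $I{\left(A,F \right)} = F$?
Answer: $- \frac{5145}{32227} \approx -0.15965$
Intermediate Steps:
$S = -20$
$\frac{I{\left(-2,-5 \right)}}{481} + \frac{S}{134} = - \frac{5}{481} - \frac{20}{134} = \left(-5\right) \frac{1}{481} - \frac{10}{67} = - \frac{5}{481} - \frac{10}{67} = - \frac{5145}{32227}$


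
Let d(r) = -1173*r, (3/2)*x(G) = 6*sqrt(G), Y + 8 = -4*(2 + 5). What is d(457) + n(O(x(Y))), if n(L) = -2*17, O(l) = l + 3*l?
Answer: -536095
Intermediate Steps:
Y = -36 (Y = -8 - 4*(2 + 5) = -8 - 4*7 = -8 - 28 = -36)
x(G) = 4*sqrt(G) (x(G) = 2*(6*sqrt(G))/3 = 4*sqrt(G))
O(l) = 4*l
n(L) = -34
d(457) + n(O(x(Y))) = -1173*457 - 34 = -536061 - 34 = -536095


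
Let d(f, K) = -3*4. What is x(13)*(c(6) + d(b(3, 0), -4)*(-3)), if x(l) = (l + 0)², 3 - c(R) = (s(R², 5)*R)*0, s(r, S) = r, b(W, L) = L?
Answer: 6591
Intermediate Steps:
d(f, K) = -12
c(R) = 3 (c(R) = 3 - R²*R*0 = 3 - R³*0 = 3 - 1*0 = 3 + 0 = 3)
x(l) = l²
x(13)*(c(6) + d(b(3, 0), -4)*(-3)) = 13²*(3 - 12*(-3)) = 169*(3 + 36) = 169*39 = 6591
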